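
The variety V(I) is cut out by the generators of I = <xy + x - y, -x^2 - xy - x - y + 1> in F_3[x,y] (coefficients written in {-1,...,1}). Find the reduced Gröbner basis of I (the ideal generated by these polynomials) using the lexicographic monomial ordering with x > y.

G = {x + y^2 + y + 1, y^3 - y^2 + 1}

f_1 = xy + x - y, LT = xy.
f_2 = -x^2 - xy - x - y + 1, LT = x^2.

S(f_1,f_2): lcm = x^2y. S = x^2 - xy^2 + xy - y^2 + y.
  leading term x^2: subtract (-1)·f_2 from x^2 - xy^2 + xy - y^2 + y → -xy^2 - x - y^2 + 1
  leading term xy^2: subtract (-y)·f_1 from -xy^2 - x - y^2 + 1 → xy - x + y^2 + 1
  leading term xy: subtract (1)·f_1 from xy - x + y^2 + 1 → x + y^2 + y + 1
  leading term x: no divisor's leading term divides it; move x to the remainder.
  leading term y^2: no divisor's leading term divides it; move y^2 to the remainder.
  leading term y: no divisor's leading term divides it; move y to the remainder.
  leading term 1: no divisor's leading term divides it; move 1 to the remainder.
  remainder x + y^2 + y + 1 ≠ 0; add g_3 = x + y^2 + y + 1 to the basis.

S(f_1,g_3): lcm = xy. S = x - y^3 - y^2 + y.
  leading term x: subtract (1)·g_3 from x - y^3 - y^2 + y → -y^3 + y^2 - 1
  leading term y^3: no divisor's leading term divides it; move -y^3 to the remainder.
  leading term y^2: no divisor's leading term divides it; move y^2 to the remainder.
  leading term 1: no divisor's leading term divides it; move -1 to the remainder.
  remainder -y^3 + y^2 - 1 ≠ 0; add g_4 = -y^3 + y^2 - 1 to the basis.

S(f_2,g_3): lcm = x^2. S = -xy^2 + y - 1.
  leading term xy^2: subtract (-y)·f_1 from -xy^2 + y - 1 → xy - y^2 + y - 1
  leading term xy: subtract (1)·f_1 from xy - y^2 + y - 1 → -x - y^2 - y - 1
  leading term x: subtract (-1)·g_3 from -x - y^2 - y - 1 → 0
  remainder 0.

S(f_1,g_4): lcm = xy^3. S = -xy^2 - x - y^3.
  leading term xy^2: subtract (-y)·f_1 from -xy^2 - x - y^3 → xy - x - y^3 - y^2
  leading term xy: subtract (1)·f_1 from xy - x - y^3 - y^2 → x - y^3 - y^2 + y
  leading term x: subtract (1)·g_3 from x - y^3 - y^2 + y → -y^3 + y^2 - 1
  leading term y^3: subtract (1)·g_4 from -y^3 + y^2 - 1 → 0
  remainder 0.

S(f_2,g_4): leading monomials are coprime, so the S-polynomial reduces to 0 (Buchberger's first criterion).
S(g_3,g_4): leading monomials are coprime, so the S-polynomial reduces to 0 (Buchberger's first criterion).
Every S-polynomial of the final basis reduces to 0, so we have a Gröbner basis.
Inter-reduce: drop elements whose leading term is divisible by another's, tail-reduce, and make monic.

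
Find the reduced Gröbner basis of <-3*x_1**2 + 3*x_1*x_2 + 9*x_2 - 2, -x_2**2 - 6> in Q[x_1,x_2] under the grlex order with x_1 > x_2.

G = {x_1**2 - x_1*x_2 - 3*x_2 + 2/3, x_2**2 + 6}

f_1 = -3*x_1**2 + 3*x_1*x_2 + 9*x_2 - 2, LT = x_1**2.
f_2 = -x_2**2 - 6, LT = x_2**2.

The S-polynomials (S(f_1,f_2)) all reduce to 0 modulo the current basis, so we have a Gröbner basis.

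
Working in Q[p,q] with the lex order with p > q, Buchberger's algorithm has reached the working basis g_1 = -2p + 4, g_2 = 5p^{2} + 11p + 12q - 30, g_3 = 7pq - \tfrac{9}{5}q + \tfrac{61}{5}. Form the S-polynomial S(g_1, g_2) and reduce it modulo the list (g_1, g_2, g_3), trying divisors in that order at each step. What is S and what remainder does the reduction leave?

S(g_1, g_2) = -\tfrac{21}{5}p - \tfrac{12}{5}q + 6; remainder on division = -\tfrac{12}{5}q - \tfrac{12}{5}.

lcm(LM(g_1), LM(g_2)) = p^{2}.
S = (lcm/LT(g_1))·g_1 − (lcm/LT(g_2))·g_2 = -\tfrac{21}{5}p - \tfrac{12}{5}q + 6.
Reduce S modulo (g_1, g_2, g_3) in that order:
  leading term p: subtract (\tfrac{21}{10})·g_1 from -\tfrac{21}{5}p - \tfrac{12}{5}q + 6 → -\tfrac{12}{5}q - \tfrac{12}{5}
  leading term q: no divisor's leading term divides it; move -\tfrac{12}{5}q to the remainder.
  leading term 1: no divisor's leading term divides it; move -\tfrac{12}{5} to the remainder.
The remainder -\tfrac{12}{5}q - \tfrac{12}{5} is nonzero, so it would be added as the next basis element.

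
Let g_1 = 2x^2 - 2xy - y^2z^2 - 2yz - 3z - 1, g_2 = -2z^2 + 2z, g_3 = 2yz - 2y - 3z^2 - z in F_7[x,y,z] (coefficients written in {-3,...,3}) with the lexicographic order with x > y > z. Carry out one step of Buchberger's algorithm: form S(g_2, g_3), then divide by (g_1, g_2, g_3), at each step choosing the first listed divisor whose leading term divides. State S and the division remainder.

S(g_2, g_3) = -2z^3 - 3z^2; remainder on division = 2z.

lcm(LM(g_2), LM(g_3)) = yz^2.
S = (lcm/LT(g_2))·g_2 − (lcm/LT(g_3))·g_3 = -2z^3 - 3z^2.
Reduce S modulo (g_1, g_2, g_3) in that order:
  leading term z^3: subtract (z)·g_2 from -2z^3 - 3z^2 → 2z^2
  leading term z^2: subtract (-1)·g_2 from 2z^2 → 2z
  leading term z: no divisor's leading term divides it; move 2z to the remainder.
The remainder 2z is nonzero, so it would be added as the next basis element.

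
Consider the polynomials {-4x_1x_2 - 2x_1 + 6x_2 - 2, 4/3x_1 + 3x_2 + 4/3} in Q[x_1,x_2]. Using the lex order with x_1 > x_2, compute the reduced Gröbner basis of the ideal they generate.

f_1 = -4x_1x_2 - 2x_1 + 6x_2 - 2, LT = x_1x_2.
f_2 = 4/3x_1 + 3x_2 + 4/3, LT = x_1.

S(f_1,f_2): lcm = x_1x_2. S = 1/2x_1 - 9/4x_2^2 - 5/2x_2 + 1/2.
  leading term x_1: subtract (3/8)·f_2 from 1/2x_1 - 9/4x_2^2 - 5/2x_2 + 1/2 → -9/4x_2^2 - 29/8x_2
  leading term x_2^2: no divisor's leading term divides it; move -9/4x_2^2 to the remainder.
  leading term x_2: no divisor's leading term divides it; move -29/8x_2 to the remainder.
  remainder -9/4x_2^2 - 29/8x_2 ≠ 0; add g_3 = -9/4x_2^2 - 29/8x_2 to the basis.

The other S-polynomials (S(f_1,g_3), S(f_2,g_3)) all reduce to 0 modulo the current basis, so we have a Gröbner basis.
Inter-reduce: drop elements whose leading term is divisible by another's, tail-reduce, and make monic.

G = {x_1 + 9/4x_2 + 1, x_2^2 + 29/18x_2}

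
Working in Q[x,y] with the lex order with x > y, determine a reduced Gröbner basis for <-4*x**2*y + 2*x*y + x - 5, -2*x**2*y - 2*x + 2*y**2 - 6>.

G = {x - 8/45*y**4 + 22/45*y**3 - 7/15*y**2 - 41/45*y + 11/9, y**5 - 1/4*y**4 - 17/4*y**3 + 7/16*y**2 + 95/16*y + 5/2}

The reduced Gröbner basis is the canonical form of the ideal for this ordering.

f_1 = -4*x**2*y + 2*x*y + x - 5, LT = x**2*y.
f_2 = -2*x**2*y - 2*x + 2*y**2 - 6, LT = x**2*y.

S(f_1,f_2): lcm = x**2*y. S = -1/2*x*y - 5/4*x + y**2 - 7/4.
  leading term x*y: no divisor's leading term divides it; move -1/2*x*y to the remainder.
  leading term x: no divisor's leading term divides it; move -5/4*x to the remainder.
  leading term y**2: no divisor's leading term divides it; move y**2 to the remainder.
  leading term 1: no divisor's leading term divides it; move -7/4 to the remainder.
  remainder -1/2*x*y - 5/4*x + y**2 - 7/4 ≠ 0; add g_3 = -1/2*x*y - 5/4*x + y**2 - 7/4 to the basis.

S(f_1,g_3): lcm = x**2*y. S = -5/2*x**2 + 2*x*y**2 - 1/2*x*y - 15/4*x + 5/4.
  leading term x**2: no divisor's leading term divides it; move -5/2*x**2 to the remainder.
  leading term x*y**2: subtract (-4*y)·g_3 from 2*x*y**2 - 1/2*x*y - 15/4*x + 5/4 → -11/2*x*y - 15/4*x + 4*y**3 - 7*y + 5/4
  leading term x*y: subtract (11)·g_3 from -11/2*x*y - 15/4*x + 4*y**3 - 7*y + 5/4 → 10*x + 4*y**3 - 11*y**2 - 7*y + 41/2
  leading term x: no divisor's leading term divides it; move 10*x to the remainder.
  leading term y**3: no divisor's leading term divides it; move 4*y**3 to the remainder.
  leading term y**2: no divisor's leading term divides it; move -11*y**2 to the remainder.
  leading term y: no divisor's leading term divides it; move -7*y to the remainder.
  leading term 1: no divisor's leading term divides it; move 41/2 to the remainder.
  remainder -5/2*x**2 + 10*x + 4*y**3 - 11*y**2 - 7*y + 41/2 ≠ 0; add g_4 = -5/2*x**2 + 10*x + 4*y**3 - 11*y**2 - 7*y + 41/2 to the basis.

S(f_1,g_4): lcm = x**2*y. S = 7/2*x*y - 1/4*x + 8/5*y**4 - 22/5*y**3 - 14/5*y**2 + 41/5*y + 5/4.
  leading term x*y: subtract (-7)·g_3 from 7/2*x*y - 1/4*x + 8/5*y**4 - 22/5*y**3 - 14/5*y**2 + 41/5*y + 5/4 → -9*x + 8/5*y**4 - 22/5*y**3 + 21/5*y**2 + 41/5*y - 11
  leading term x: no divisor's leading term divides it; move -9*x to the remainder.
  leading term y**4: no divisor's leading term divides it; move 8/5*y**4 to the remainder.
  leading term y**3: no divisor's leading term divides it; move -22/5*y**3 to the remainder.
  leading term y**2: no divisor's leading term divides it; move 21/5*y**2 to the remainder.
  leading term y: no divisor's leading term divides it; move 41/5*y to the remainder.
  leading term 1: no divisor's leading term divides it; move -11 to the remainder.
  remainder -9*x + 8/5*y**4 - 22/5*y**3 + 21/5*y**2 + 41/5*y - 11 ≠ 0; add g_5 = -9*x + 8/5*y**4 - 22/5*y**3 + 21/5*y**2 + 41/5*y - 11 to the basis.

S(f_1,g_5): lcm = x**2*y. S = 8/45*x*y**5 - 22/45*x*y**4 + 7/15*x*y**3 + 41/45*x*y**2 - 31/18*x*y - 1/4*x + 5/4.
  leading term x*y**5: subtract (-16/45*y**4)·g_3 from 8/45*x*y**5 - 22/45*x*y**4 + 7/15*x*y**3 + 41/45*x*y**2 - 31/18*x*y - 1/4*x + 5/4 → -14/15*x*y**4 + 7/15*x*y**3 + 41/45*x*y**2 - 31/18*x*y - 1/4*x + 16/45*y**6 - 28/45*y**4 + 5/4
  leading term x*y**4: subtract (28/15*y**3)·g_3 from -14/15*x*y**4 + 7/15*x*y**3 + 41/45*x*y**2 - 31/18*x*y - 1/4*x + 16/45*y**6 - 28/45*y**4 + 5/4 → 14/5*x*y**3 + 41/45*x*y**2 - 31/18*x*y - 1/4*x + 16/45*y**6 - 28/15*y**5 - 28/45*y**4 + 49/15*y**3 + 5/4
  leading term x*y**3: subtract (-28/5*y**2)·g_3 from 14/5*x*y**3 + 41/45*x*y**2 - 31/18*x*y - 1/4*x + 16/45*y**6 - 28/15*y**5 - 28/45*y**4 + 49/15*y**3 + 5/4 → -274/45*x*y**2 - 31/18*x*y - 1/4*x + 16/45*y**6 - 28/15*y**5 + 224/45*y**4 + 49/15*y**3 - 49/5*y**2 + 5/4
  leading term x*y**2: subtract (548/45*y)·g_3 from -274/45*x*y**2 - 31/18*x*y - 1/4*x + 16/45*y**6 - 28/15*y**5 + 224/45*y**4 + 49/15*y**3 - 49/5*y**2 + 5/4 → 27/2*x*y - 1/4*x + 16/45*y**6 - 28/15*y**5 + 224/45*y**4 - 401/45*y**3 - 49/5*y**2 + 959/45*y + 5/4
  leading term x*y: subtract (-27)·g_3 from 27/2*x*y - 1/4*x + 16/45*y**6 - 28/15*y**5 + 224/45*y**4 - 401/45*y**3 - 49/5*y**2 + 959/45*y + 5/4 → -34*x + 16/45*y**6 - 28/15*y**5 + 224/45*y**4 - 401/45*y**3 + 86/5*y**2 + 959/45*y - 46
  leading term x: subtract (34/9)·g_5 from -34*x + 16/45*y**6 - 28/15*y**5 + 224/45*y**4 - 401/45*y**3 + 86/5*y**2 + 959/45*y - 46 → 16/45*y**6 - 28/15*y**5 - 16/15*y**4 + 347/45*y**3 + 4/3*y**2 - 29/3*y - 40/9
  leading term y**6: no divisor's leading term divides it; move 16/45*y**6 to the remainder.
  leading term y**5: no divisor's leading term divides it; move -28/15*y**5 to the remainder.
  leading term y**4: no divisor's leading term divides it; move -16/15*y**4 to the remainder.
  leading term y**3: no divisor's leading term divides it; move 347/45*y**3 to the remainder.
  leading term y**2: no divisor's leading term divides it; move 4/3*y**2 to the remainder.
  leading term y: no divisor's leading term divides it; move -29/3*y to the remainder.
  leading term 1: no divisor's leading term divides it; move -40/9 to the remainder.
  remainder 16/45*y**6 - 28/15*y**5 - 16/15*y**4 + 347/45*y**3 + 4/3*y**2 - 29/3*y - 40/9 ≠ 0; add g_6 = 16/45*y**6 - 28/15*y**5 - 16/15*y**4 + 347/45*y**3 + 4/3*y**2 - 29/3*y - 40/9 to the basis.

S(g_3,g_5): lcm = x*y. S = 5/2*x + 8/45*y**5 - 22/45*y**4 + 7/15*y**3 - 49/45*y**2 - 11/9*y + 7/2.
  leading term x: subtract (-5/18)·g_5 from 5/2*x + 8/45*y**5 - 22/45*y**4 + 7/15*y**3 - 49/45*y**2 - 11/9*y + 7/2 → 8/45*y**5 - 2/45*y**4 - 34/45*y**3 + 7/90*y**2 + 19/18*y + 4/9
  leading term y**5: no divisor's leading term divides it; move 8/45*y**5 to the remainder.
  leading term y**4: no divisor's leading term divides it; move -2/45*y**4 to the remainder.
  leading term y**3: no divisor's leading term divides it; move -34/45*y**3 to the remainder.
  leading term y**2: no divisor's leading term divides it; move 7/90*y**2 to the remainder.
  leading term y: no divisor's leading term divides it; move 19/18*y to the remainder.
  leading term 1: no divisor's leading term divides it; move 4/9 to the remainder.
  remainder 8/45*y**5 - 2/45*y**4 - 34/45*y**3 + 7/90*y**2 + 19/18*y + 4/9 ≠ 0; add g_7 = 8/45*y**5 - 2/45*y**4 - 34/45*y**3 + 7/90*y**2 + 19/18*y + 4/9 to the basis.

The other S-polynomials (S(f_2,g_3), S(f_2,g_4), S(g_3,g_4), S(f_2,g_5), S(g_4,g_5), S(f_1,g_6), S(f_2,g_6), S(g_3,g_6), S(g_4,g_6), S(g_5,g_6), S(f_1,g_7), S(f_2,g_7), S(g_3,g_7), S(g_4,g_7), S(g_5,g_7), S(g_6,g_7)) all reduce to 0 modulo the current basis, so we have a Gröbner basis.
Inter-reduce: drop elements whose leading term is divisible by another's, tail-reduce, and make monic.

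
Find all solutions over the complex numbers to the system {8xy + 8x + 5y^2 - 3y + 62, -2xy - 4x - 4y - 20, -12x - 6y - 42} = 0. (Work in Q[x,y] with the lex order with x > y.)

{(-4, 1)}

Compute a lex Gröbner basis by Buchberger's algorithm.
f_1 = 8xy + 8x + 5y^2 - 3y + 62, LT = xy.
f_2 = -2xy - 4x - 4y - 20, LT = xy.
f_3 = -12x - 6y - 42, LT = x.

S(f_1,f_2): lcm = xy. S = -x + 5/8y^2 - 19/8y - 9/4.
  leading term x: subtract (1/12)·f_3 from -x + 5/8y^2 - 19/8y - 9/4 → 5/8y^2 - 15/8y + 5/4
  leading term y^2: no divisor's leading term divides it; move 5/8y^2 to the remainder.
  leading term y: no divisor's leading term divides it; move -15/8y to the remainder.
  leading term 1: no divisor's leading term divides it; move 5/4 to the remainder.
  remainder 5/8y^2 - 15/8y + 5/4 ≠ 0; add h_4 = 5/8y^2 - 15/8y + 5/4 to the basis.

S(f_1,f_3): lcm = xy. S = x + 1/8y^2 - 31/8y + 31/4.
  leading term x: subtract (-1/12)·f_3 from x + 1/8y^2 - 31/8y + 31/4 → 1/8y^2 - 35/8y + 17/4
  leading term y^2: subtract (1/5)·h_4 from 1/8y^2 - 35/8y + 17/4 → -4y + 4
  leading term y: no divisor's leading term divides it; move -4y to the remainder.
  leading term 1: no divisor's leading term divides it; move 4 to the remainder.
  remainder -4y + 4 ≠ 0; add h_5 = -4y + 4 to the basis.

S(f_2,f_3): lcm = xy. S = 2x - 1/2y^2 - 3/2y + 10.
  leading term x: subtract (-1/6)·f_3 from 2x - 1/2y^2 - 3/2y + 10 → -1/2y^2 - 5/2y + 3
  leading term y^2: subtract (-4/5)·h_4 from -1/2y^2 - 5/2y + 3 → -4y + 4
  leading term y: subtract (1)·h_5 from -4y + 4 → 0
  remainder 0.

S(f_1,h_4): lcm = xy^2. S = 4xy - 2x + 5/8y^3 - 3/8y^2 + 31/4y.
  leading term xy: subtract (1/2)·f_1 from 4xy - 2x + 5/8y^3 - 3/8y^2 + 31/4y → -6x + 5/8y^3 - 23/8y^2 + 37/4y - 31
  leading term x: subtract (1/2)·f_3 from -6x + 5/8y^3 - 23/8y^2 + 37/4y - 31 → 5/8y^3 - 23/8y^2 + 49/4y - 10
  leading term y^3: subtract (y)·h_4 from 5/8y^3 - 23/8y^2 + 49/4y - 10 → -y^2 + 11y - 10
  leading term y^2: subtract (-8/5)·h_4 from -y^2 + 11y - 10 → 8y - 8
  leading term y: subtract (-2)·h_5 from 8y - 8 → 0
  remainder 0.

S(f_2,h_4): lcm = xy^2. S = 5xy - 2x + 2y^2 + 10y.
  leading term xy: subtract (5/8)·f_1 from 5xy - 2x + 2y^2 + 10y → -7x - 9/8y^2 + 95/8y - 155/4
  leading term x: subtract (7/12)·f_3 from -7x - 9/8y^2 + 95/8y - 155/4 → -9/8y^2 + 123/8y - 57/4
  leading term y^2: subtract (-9/5)·h_4 from -9/8y^2 + 123/8y - 57/4 → 12y - 12
  leading term y: subtract (-3)·h_5 from 12y - 12 → 0
  remainder 0.

S(f_3,h_4): leading monomials are coprime, so the S-polynomial reduces to 0 (Buchberger's first criterion).
S(f_1,h_5): lcm = xy. S = 2x + 5/8y^2 - 3/8y + 31/4.
  leading term x: subtract (-1/6)·f_3 from 2x + 5/8y^2 - 3/8y + 31/4 → 5/8y^2 - 11/8y + 3/4
  leading term y^2: subtract (1)·h_4 from 5/8y^2 - 11/8y + 3/4 → 1/2y - 1/2
  leading term y: subtract (-1/8)·h_5 from 1/2y - 1/2 → 0
  remainder 0.

S(f_2,h_5): lcm = xy. S = 3x + 2y + 10.
  leading term x: subtract (-1/4)·f_3 from 3x + 2y + 10 → 1/2y - 1/2
  leading term y: subtract (-1/8)·h_5 from 1/2y - 1/2 → 0
  remainder 0.

S(f_3,h_5): leading monomials are coprime, so the S-polynomial reduces to 0 (Buchberger's first criterion).
S(h_4,h_5): lcm = y^2. S = -2y + 2.
  leading term y: subtract (1/2)·h_5 from -2y + 2 → 0
  remainder 0.

Every S-polynomial of the final basis reduces to 0, so we have a Gröbner basis.
Inter-reduce: drop elements whose leading term is divisible by another's, tail-reduce, and make monic.
Reduced Gröbner basis: {x + 4, y - 1}.

A lex Gröbner basis eliminates variables successively. Here y - 1 depends only on y, with roots {1}; lifting each root through the earlier basis elements recovers the full solutions.
  y = 1: the earlier basis element becomes x + 4 = 0, giving x = -4 — point (-4, 1).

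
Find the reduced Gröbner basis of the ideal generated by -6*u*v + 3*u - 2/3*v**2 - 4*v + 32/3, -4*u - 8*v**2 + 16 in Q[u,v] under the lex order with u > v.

G = {u + 2*v**2 - 4, v**3 - 5/9*v**2 - 7/3*v + 17/9}

Buchberger's algorithm terminates because the ascending chain of leading-term ideals stabilizes.

f_1 = -6*u*v + 3*u - 2/3*v**2 - 4*v + 32/3, LT = u*v.
f_2 = -4*u - 8*v**2 + 16, LT = u.

S(f_1,f_2): lcm = u*v. S = -1/2*u - 2*v**3 + 1/9*v**2 + 14/3*v - 16/9.
  leading term u: subtract (1/8)·f_2 from -1/2*u - 2*v**3 + 1/9*v**2 + 14/3*v - 16/9 → -2*v**3 + 10/9*v**2 + 14/3*v - 34/9
  leading term v**3: no divisor's leading term divides it; move -2*v**3 to the remainder.
  leading term v**2: no divisor's leading term divides it; move 10/9*v**2 to the remainder.
  leading term v: no divisor's leading term divides it; move 14/3*v to the remainder.
  leading term 1: no divisor's leading term divides it; move -34/9 to the remainder.
  remainder -2*v**3 + 10/9*v**2 + 14/3*v - 34/9 ≠ 0; add g_3 = -2*v**3 + 10/9*v**2 + 14/3*v - 34/9 to the basis.

The other S-polynomials (S(f_1,g_3), S(f_2,g_3)) all reduce to 0 modulo the current basis, so we have a Gröbner basis.
Inter-reduce: drop elements whose leading term is divisible by another's, tail-reduce, and make monic.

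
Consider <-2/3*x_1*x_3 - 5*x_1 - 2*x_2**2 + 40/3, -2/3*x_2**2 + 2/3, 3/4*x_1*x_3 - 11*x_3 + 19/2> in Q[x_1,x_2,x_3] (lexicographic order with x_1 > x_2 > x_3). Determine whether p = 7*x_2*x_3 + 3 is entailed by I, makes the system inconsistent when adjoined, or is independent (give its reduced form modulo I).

First compute the reduced Gröbner basis of I by Buchberger's algorithm.
f_1 = -2/3*x_1*x_3 - 5*x_1 - 2*x_2**2 + 40/3, LT = x_1*x_3.
f_2 = -2/3*x_2**2 + 2/3, LT = x_2**2.
f_3 = 3/4*x_1*x_3 - 11*x_3 + 19/2, LT = x_1*x_3.

S(f_1,f_3): lcm = x_1*x_3. S = 15/2*x_1 + 3*x_2**2 + 44/3*x_3 - 98/3.
  leading term x_1: no divisor's leading term divides it; move 15/2*x_1 to the remainder.
  leading term x_2**2: subtract (-9/2)·f_2 from 3*x_2**2 + 44/3*x_3 - 98/3 → 44/3*x_3 - 89/3
  leading term x_3: no divisor's leading term divides it; move 44/3*x_3 to the remainder.
  leading term 1: no divisor's leading term divides it; move -89/3 to the remainder.
  remainder 15/2*x_1 + 44/3*x_3 - 89/3 ≠ 0; add h_4 = 15/2*x_1 + 44/3*x_3 - 89/3 to the basis.

S(f_1,h_4): lcm = x_1*x_3. S = 15/2*x_1 + 3*x_2**2 - 88/45*x_3**2 + 178/45*x_3 - 20.
  leading term x_1: subtract (1)·h_4 from 15/2*x_1 + 3*x_2**2 - 88/45*x_3**2 + 178/45*x_3 - 20 → 3*x_2**2 - 88/45*x_3**2 - 482/45*x_3 + 29/3
  leading term x_2**2: subtract (-9/2)·f_2 from 3*x_2**2 - 88/45*x_3**2 - 482/45*x_3 + 29/3 → -88/45*x_3**2 - 482/45*x_3 + 38/3
  leading term x_3**2: no divisor's leading term divides it; move -88/45*x_3**2 to the remainder.
  leading term x_3: no divisor's leading term divides it; move -482/45*x_3 to the remainder.
  leading term 1: no divisor's leading term divides it; move 38/3 to the remainder.
  remainder -88/45*x_3**2 - 482/45*x_3 + 38/3 ≠ 0; add h_5 = -88/45*x_3**2 - 482/45*x_3 + 38/3 to the basis.

The other S-polynomials (S(f_1,f_2), S(f_2,f_3), S(f_2,h_4), S(f_3,h_4), S(f_1,h_5), S(f_2,h_5), S(f_3,h_5), S(h_4,h_5)) all reduce to 0 modulo the current basis, so we have a Gröbner basis.
Inter-reduce: drop elements whose leading term is divisible by another's, tail-reduce, and make monic.
Reduced Gröbner basis: {x_1 + 88/45*x_3 - 178/45, x_2**2 - 1, x_3**2 + 241/44*x_3 - 285/44}.
Label its elements g_1 = x_1 + 88/45*x_3 - 178/45, g_2 = x_2**2 - 1, g_3 = x_3**2 + 241/44*x_3 - 285/44.

Reduce p = 7*x_2*x_3 + 3 modulo G:
  leading term x_2*x_3: no divisor's leading term divides it; move 7*x_2*x_3 to the remainder.
  leading term 1: no divisor's leading term divides it; move 3 to the remainder.
  normal form = 7*x_2*x_3 + 3.
The normal form is nonzero, so p ∉ I. Since p minus its normal form lies in I, I + (p) = I + (r) where r = 7*x_2*x_3 + 3; decide whether this ideal is the whole ring.
Run Buchberger on G together with r (pairs among the g_i already reduce to 0 since G is a Gröbner basis):
g_1 = x_1 + 88/45*x_3 - 178/45, LT = x_1.
g_2 = x_2**2 - 1, LT = x_2**2.
g_3 = x_3**2 + 241/44*x_3 - 285/44, LT = x_3**2.
r = 7*x_2*x_3 + 3, LT = x_2*x_3.

S(g_2,r): lcm = x_2**2*x_3. S = -3/7*x_2 - x_3.
  leading term x_2: no divisor's leading term divides it; move -3/7*x_2 to the remainder.
  leading term x_3: no divisor's leading term divides it; move -x_3 to the remainder.
  remainder -3/7*x_2 - x_3 ≠ 0; add m_5 = -3/7*x_2 - x_3 to the basis.

S(g_3,r): lcm = x_2*x_3**2. S = 241/44*x_2*x_3 - 285/44*x_2 - 3/7*x_3.
  leading term x_2*x_3: subtract (241/308)·r from 241/44*x_2*x_3 - 285/44*x_2 - 3/7*x_3 → -285/44*x_2 - 3/7*x_3 - 723/308
  leading term x_2: subtract (665/44)·m_5 from -285/44*x_2 - 3/7*x_3 - 723/308 → 4523/308*x_3 - 723/308
  leading term x_3: no divisor's leading term divides it; move 4523/308*x_3 to the remainder.
  leading term 1: no divisor's leading term divides it; move -723/308 to the remainder.
  remainder 4523/308*x_3 - 723/308 ≠ 0; add m_6 = 4523/308*x_3 - 723/308 to the basis.

S(r,m_5): lcm = x_2*x_3. S = -7/3*x_3**2 + 3/7.
  leading term x_3**2: subtract (-7/3)·g_3 from -7/3*x_3**2 + 3/7 → 1687/132*x_3 - 4523/308
  leading term x_3: subtract (11809/13569)·m_6 from 1687/132*x_3 - 4523/308 → -4402890/348271
  leading term 1: no divisor's leading term divides it; move -4402890/348271 to the remainder.
  remainder -4402890/348271 ≠ 0; add m_7 = -4402890/348271 to the basis.

The other S-polynomials (S(g_1,g_2), S(g_1,g_3), S(g_1,r), S(g_2,g_3), S(g_1,m_5), S(g_2,m_5), S(g_3,m_5), S(g_1,m_6), S(g_2,m_6), S(g_3,m_6), S(r,m_6), S(m_5,m_6), S(g_1,m_7), S(g_2,m_7), S(g_3,m_7), S(r,m_7), S(m_5,m_7), S(m_6,m_7)) all reduce to 0 modulo the current basis, so we have a Gröbner basis.
Inter-reduce: drop elements whose leading term is divisible by another's, tail-reduce, and make monic.
Reduced Gröbner basis: {1}.
The reduced Gröbner basis of I + (p) is {1}: the ideal is the whole ring, so the enlarged system has no common solution — adjoining p is inconsistent.

Adjoining 7*x_2*x_3 + 3 makes the ideal the whole ring: the system is inconsistent.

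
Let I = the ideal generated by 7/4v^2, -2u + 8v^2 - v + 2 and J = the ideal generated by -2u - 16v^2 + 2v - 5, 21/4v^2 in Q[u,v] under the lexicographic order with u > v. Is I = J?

Two ideals are equal iff their reduced Gröbner bases coincide (the reduced basis is unique for a fixed ordering).
Buchberger on the first generating set:
f_1 = 7/4v^2, LT = v^2.
f_2 = -2u + 8v^2 - v + 2, LT = u.

The S-polynomials (S(f_1,f_2)) all reduce to 0 modulo the current basis, so we have a Gröbner basis.
Inter-reduce: drop elements whose leading term is divisible by another's, tail-reduce, and make monic.
Reduced Gröbner basis: {u + 1/2v - 1, v^2}.

Buchberger on the second generating set:
h_1 = -2u - 16v^2 + 2v - 5, LT = u.
h_2 = 21/4v^2, LT = v^2.

The S-polynomials (S(h_1,h_2)) all reduce to 0 modulo the current basis, so we have a Gröbner basis.
Inter-reduce: drop elements whose leading term is divisible by another's, tail-reduce, and make monic.
Reduced Gröbner basis: {u - v + 5/2, v^2}.

Since the reduced bases disagree, the two ideals are not the same.
The same test decides containment: I ⊆ J iff every generator of I reduces to 0 modulo a Gröbner basis of J.

No, the ideals differ.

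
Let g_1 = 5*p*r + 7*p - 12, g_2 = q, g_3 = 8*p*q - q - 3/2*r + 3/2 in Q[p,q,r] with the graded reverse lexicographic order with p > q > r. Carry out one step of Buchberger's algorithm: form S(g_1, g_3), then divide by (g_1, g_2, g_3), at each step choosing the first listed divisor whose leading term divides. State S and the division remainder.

lcm(LM(g_1), LM(g_3)) = p*q*r.
S = (lcm/LT(g_1))·g_1 − (lcm/LT(g_3))·g_3 = 7/5*p*q + 1/8*q*r + 3/16*r**2 - 12/5*q - 3/16*r.
Reduce S modulo (g_1, g_2, g_3) in that order:
  leading term p*q: subtract (7/5*p)·g_2 from 7/5*p*q + 1/8*q*r + 3/16*r**2 - 12/5*q - 3/16*r → 1/8*q*r + 3/16*r**2 - 12/5*q - 3/16*r
  leading term q*r: subtract (1/8*r)·g_2 from 1/8*q*r + 3/16*r**2 - 12/5*q - 3/16*r → 3/16*r**2 - 12/5*q - 3/16*r
  leading term r**2: no divisor's leading term divides it; move 3/16*r**2 to the remainder.
  leading term q: subtract (-12/5)·g_2 from -12/5*q - 3/16*r → -3/16*r
  leading term r: no divisor's leading term divides it; move -3/16*r to the remainder.
The remainder 3/16*r**2 - 3/16*r is nonzero, so it would be added as the next basis element.

S(g_1, g_3) = 7/5*p*q + 1/8*q*r + 3/16*r**2 - 12/5*q - 3/16*r; remainder on division = 3/16*r**2 - 3/16*r.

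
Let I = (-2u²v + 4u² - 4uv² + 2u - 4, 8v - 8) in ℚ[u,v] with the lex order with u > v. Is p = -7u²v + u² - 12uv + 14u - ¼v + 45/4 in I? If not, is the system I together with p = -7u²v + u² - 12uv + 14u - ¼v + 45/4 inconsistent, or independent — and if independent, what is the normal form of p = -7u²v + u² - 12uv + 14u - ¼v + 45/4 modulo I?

First compute the reduced Gröbner basis of I by Buchberger's algorithm.
f_1 = -2u²v + 4u² - 4uv² + 2u - 4, LT = u²v.
f_2 = 8v - 8, LT = v.

S(f_1,f_2): lcm = u²v. S = -u² + 2uv² - u + 2.
  leading term u²: no divisor's leading term divides it; move -u² to the remainder.
  leading term uv²: subtract (¼uv)·f_2 from 2uv² - u + 2 → 2uv - u + 2
  leading term uv: subtract (¼u)·f_2 from 2uv - u + 2 → u + 2
  leading term u: no divisor's leading term divides it; move u to the remainder.
  leading term 1: no divisor's leading term divides it; move 2 to the remainder.
  remainder -u² + u + 2 ≠ 0; add h_3 = -u² + u + 2 to the basis.

The other S-polynomials (S(f_1,h_3), S(f_2,h_3)) all reduce to 0 modulo the current basis, so we have a Gröbner basis.
Inter-reduce: drop elements whose leading term is divisible by another's, tail-reduce, and make monic.
Reduced Gröbner basis: {u² - u - 2, v - 1}.
Label its elements g_1 = u² - u - 2, g_2 = v - 1.

Reduce p = -7u²v + u² - 12uv + 14u - ¼v + 45/4 modulo G:
  leading term u²v: subtract (-7v)·g_1 from -7u²v + u² - 12uv + 14u - ¼v + 45/4 → u² - 19uv + 14u - 57/4v + 45/4
  leading term u²: subtract (1)·g_1 from u² - 19uv + 14u - 57/4v + 45/4 → -19uv + 15u - 57/4v + 53/4
  leading term uv: subtract (-19u)·g_2 from -19uv + 15u - 57/4v + 53/4 → -4u - 57/4v + 53/4
  leading term u: no divisor's leading term divides it; move -4u to the remainder.
  leading term v: subtract (-57/4)·g_2 from -57/4v + 53/4 → -1
  leading term 1: no divisor's leading term divides it; move -1 to the remainder.
  normal form = -4u - 1.
The normal form is nonzero, so p ∉ I. Since p minus its normal form lies in I, I + (p) = I + (r) where r = -4u - 1; decide whether this ideal is the whole ring.
Run Buchberger on G together with r (pairs among the g_i already reduce to 0 since G is a Gröbner basis):
g_1 = u² - u - 2, LT = u².
g_2 = v - 1, LT = v.
r = -4u - 1, LT = u.

S(g_1,r): lcm = u². S = -5/4u - 2.
  leading term u: subtract (5/16)·r from -5/4u - 2 → -27/16
  leading term 1: no divisor's leading term divides it; move -27/16 to the remainder.
  remainder -27/16 ≠ 0; add m_4 = -27/16 to the basis.

The other S-polynomials (S(g_1,g_2), S(g_2,r), S(g_1,m_4), S(g_2,m_4), S(r,m_4)) all reduce to 0 modulo the current basis, so we have a Gröbner basis.
Inter-reduce: drop elements whose leading term is divisible by another's, tail-reduce, and make monic.
Reduced Gröbner basis: {1}.
The reduced Gröbner basis of I + (p) is {1}: the ideal is the whole ring, so the enlarged system has no common solution — adjoining p is inconsistent.

The remainder on division by a Gröbner basis is unique — it is the normal form.

Adjoining -7u²v + u² - 12uv + 14u - ¼v + 45/4 makes the ideal the whole ring: the system is inconsistent.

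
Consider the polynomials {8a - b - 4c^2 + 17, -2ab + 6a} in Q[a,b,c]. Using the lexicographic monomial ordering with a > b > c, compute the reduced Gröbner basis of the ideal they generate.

G = {a - 1/8b - 1/2c^2 + 17/8, b^2 + 4bc^2 - 20b - 12c^2 + 51}

f_1 = 8a - b - 4c^2 + 17, LT = a.
f_2 = -2ab + 6a, LT = ab.

S(f_1,f_2): lcm = ab. S = 3a - 1/8b^2 - 1/2bc^2 + 17/8b.
  leading term a: subtract (3/8)·f_1 from 3a - 1/8b^2 - 1/2bc^2 + 17/8b → -1/8b^2 - 1/2bc^2 + 5/2b + 3/2c^2 - 51/8
  leading term b^2: no divisor's leading term divides it; move -1/8b^2 to the remainder.
  leading term bc^2: no divisor's leading term divides it; move -1/2bc^2 to the remainder.
  leading term b: no divisor's leading term divides it; move 5/2b to the remainder.
  leading term c^2: no divisor's leading term divides it; move 3/2c^2 to the remainder.
  leading term 1: no divisor's leading term divides it; move -51/8 to the remainder.
  remainder -1/8b^2 - 1/2bc^2 + 5/2b + 3/2c^2 - 51/8 ≠ 0; add g_3 = -1/8b^2 - 1/2bc^2 + 5/2b + 3/2c^2 - 51/8 to the basis.

S(f_1,g_3): leading monomials are coprime, so the S-polynomial reduces to 0 (Buchberger's first criterion).
S(f_2,g_3): lcm = ab^2. S = -4abc^2 + 17ab + 12ac^2 - 51a.
  leading term abc^2: subtract (-1/2bc^2)·f_1 from -4abc^2 + 17ab + 12ac^2 - 51a → 17ab + 12ac^2 - 51a - 1/2b^2c^2 - 2bc^4 + 17/2bc^2
  leading term ab: subtract (17/8b)·f_1 from 17ab + 12ac^2 - 51a - 1/2b^2c^2 - 2bc^4 + 17/2bc^2 → 12ac^2 - 51a - 1/2b^2c^2 + 17/8b^2 - 2bc^4 + 17bc^2 - 289/8b
  leading term ac^2: subtract (3/2c^2)·f_1 from 12ac^2 - 51a - 1/2b^2c^2 + 17/8b^2 - 2bc^4 + 17bc^2 - 289/8b → -51a - 1/2b^2c^2 + 17/8b^2 - 2bc^4 + 37/2bc^2 - 289/8b + 6c^4 - 51/2c^2
  leading term a: subtract (-51/8)·f_1 from -51a - 1/2b^2c^2 + 17/8b^2 - 2bc^4 + 37/2bc^2 - 289/8b + 6c^4 - 51/2c^2 → -1/2b^2c^2 + 17/8b^2 - 2bc^4 + 37/2bc^2 - 85/2b + 6c^4 - 51c^2 + 867/8
  leading term b^2c^2: subtract (4c^2)·g_3 from -1/2b^2c^2 + 17/8b^2 - 2bc^4 + 37/2bc^2 - 85/2b + 6c^4 - 51c^2 + 867/8 → 17/8b^2 + 17/2bc^2 - 85/2b - 51/2c^2 + 867/8
  leading term b^2: subtract (-17)·g_3 from 17/8b^2 + 17/2bc^2 - 85/2b - 51/2c^2 + 867/8 → 0
  remainder 0.

Every S-polynomial of the final basis reduces to 0, so we have a Gröbner basis.
Inter-reduce: drop elements whose leading term is divisible by another's, tail-reduce, and make monic.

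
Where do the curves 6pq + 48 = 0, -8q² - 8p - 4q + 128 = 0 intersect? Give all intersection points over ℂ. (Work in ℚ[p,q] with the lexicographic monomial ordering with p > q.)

{(2, -4), (16, -1/2), (-2, 4)}

Compute a lex Gröbner basis by Buchberger's algorithm.
f_1 = 6pq + 48, LT = pq.
f_2 = -8p - 8q² - 4q + 128, LT = p.

S(f_1,f_2): lcm = pq. S = -q³ - ½q² + 16q + 8.
  leading term q³: no divisor's leading term divides it; move -q³ to the remainder.
  leading term q²: no divisor's leading term divides it; move -½q² to the remainder.
  leading term q: no divisor's leading term divides it; move 16q to the remainder.
  leading term 1: no divisor's leading term divides it; move 8 to the remainder.
  remainder -q³ - ½q² + 16q + 8 ≠ 0; add h_3 = -q³ - ½q² + 16q + 8 to the basis.

The other S-polynomials (S(f_1,h_3), S(f_2,h_3)) all reduce to 0 modulo the current basis, so we have a Gröbner basis.
Inter-reduce: drop elements whose leading term is divisible by another's, tail-reduce, and make monic.
Reduced Gröbner basis: {p + q² + ½q - 16, q³ + ½q² - 16q - 8}.

The lex basis is triangular: the last element involves only q. Solving q³ + ½q² - 16q - 8 = 0 gives q ∈ {-4, -1/2, 4}; substituting each value into the earlier elements determines the remaining variables.
  q = -4: the earlier basis element becomes p - 2 = 0, giving p = 2 — point (2, -4).
  q = -1/2: the earlier basis element becomes p - 16 = 0, giving p = 16 — point (16, -1/2).
  q = 4: the earlier basis element becomes p + 2 = 0, giving p = -2 — point (-2, 4).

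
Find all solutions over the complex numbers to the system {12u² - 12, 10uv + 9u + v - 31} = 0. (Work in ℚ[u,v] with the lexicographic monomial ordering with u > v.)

Compute a lex Gröbner basis by Buchberger's algorithm.
f_1 = 12u² - 12, LT = u².
f_2 = 10uv + 9u + v - 31, LT = uv.

S(f_1,f_2): lcm = u²v. S = -9/10u² - 1/10uv + 31/10u - v.
  leading term u²: subtract (-3/40)·f_1 from -9/10u² - 1/10uv + 31/10u - v → -1/10uv + 31/10u - v - 9/10
  leading term uv: subtract (-1/100)·f_2 from -1/10uv + 31/10u - v - 9/10 → 319/100u - 99/100v - 121/100
  leading term u: no divisor's leading term divides it; move 319/100u to the remainder.
  leading term v: no divisor's leading term divides it; move -99/100v to the remainder.
  leading term 1: no divisor's leading term divides it; move -121/100 to the remainder.
  remainder 319/100u - 99/100v - 121/100 ≠ 0; add h_3 = 319/100u - 99/100v - 121/100 to the basis.

S(f_2,h_3): lcm = uv. S = 9/10u + 9/29v² + 139/290v - 31/10.
  leading term u: subtract (90/319)·h_3 from 9/10u + 9/29v² + 139/290v - 31/10 → 9/29v² + 22/29v - 80/29
  leading term v²: no divisor's leading term divides it; move 9/29v² to the remainder.
  leading term v: no divisor's leading term divides it; move 22/29v to the remainder.
  leading term 1: no divisor's leading term divides it; move -80/29 to the remainder.
  remainder 9/29v² + 22/29v - 80/29 ≠ 0; add h_4 = 9/29v² + 22/29v - 80/29 to the basis.

The other S-polynomials (S(f_1,h_3), S(f_1,h_4), S(f_2,h_4), S(h_3,h_4)) all reduce to 0 modulo the current basis, so we have a Gröbner basis.
Inter-reduce: drop elements whose leading term is divisible by another's, tail-reduce, and make monic.
Reduced Gröbner basis: {u - 9/29v - 11/29, v² + 22/9v - 80/9}.

The lex basis is triangular: the last element involves only v. Solving v² + 22/9v - 80/9 = 0 gives v ∈ {-40/9, 2}; substituting each value into the earlier elements determines the remaining variables.
  v = -40/9: the earlier basis element becomes u + 1 = 0, giving u = -1 — point (-1, -40/9).
  v = 2: the earlier basis element becomes u - 1 = 0, giving u = 1 — point (1, 2).

{(-1, -40/9), (1, 2)}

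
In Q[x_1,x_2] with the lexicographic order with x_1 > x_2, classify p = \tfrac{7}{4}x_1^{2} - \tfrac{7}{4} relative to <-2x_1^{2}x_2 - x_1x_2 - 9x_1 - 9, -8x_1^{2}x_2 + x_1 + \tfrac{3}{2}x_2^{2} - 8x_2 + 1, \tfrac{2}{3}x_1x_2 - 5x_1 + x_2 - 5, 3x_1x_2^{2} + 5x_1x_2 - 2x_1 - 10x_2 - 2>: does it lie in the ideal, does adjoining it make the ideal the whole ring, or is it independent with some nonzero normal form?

First compute the reduced Gröbner basis of I by Buchberger's algorithm.
f_1 = -2x_1^{2}x_2 - x_1x_2 - 9x_1 - 9, LT = x_1^{2}x_2.
f_2 = -8x_1^{2}x_2 + x_1 + \tfrac{3}{2}x_2^{2} - 8x_2 + 1, LT = x_1^{2}x_2.
f_3 = \tfrac{2}{3}x_1x_2 - 5x_1 + x_2 - 5, LT = x_1x_2.
f_4 = 3x_1x_2^{2} + 5x_1x_2 - 2x_1 - 10x_2 - 2, LT = x_1x_2^{2}.

S(f_1,f_2): lcm = x_1^{2}x_2. S = \tfrac{1}{2}x_1x_2 + \tfrac{37}{8}x_1 + \tfrac{3}{16}x_2^{2} - x_2 + \tfrac{37}{8}.
  leading term x_1x_2: subtract (\tfrac{3}{4})·f_3 from \tfrac{1}{2}x_1x_2 + \tfrac{37}{8}x_1 + \tfrac{3}{16}x_2^{2} - x_2 + \tfrac{37}{8} → \tfrac{67}{8}x_1 + \tfrac{3}{16}x_2^{2} - \tfrac{7}{4}x_2 + \tfrac{67}{8}
  leading term x_1: no divisor's leading term divides it; move \tfrac{67}{8}x_1 to the remainder.
  leading term x_2^{2}: no divisor's leading term divides it; move \tfrac{3}{16}x_2^{2} to the remainder.
  leading term x_2: no divisor's leading term divides it; move -\tfrac{7}{4}x_2 to the remainder.
  leading term 1: no divisor's leading term divides it; move \tfrac{67}{8} to the remainder.
  remainder \tfrac{67}{8}x_1 + \tfrac{3}{16}x_2^{2} - \tfrac{7}{4}x_2 + \tfrac{67}{8} ≠ 0; add h_5 = \tfrac{67}{8}x_1 + \tfrac{3}{16}x_2^{2} - \tfrac{7}{4}x_2 + \tfrac{67}{8} to the basis.

S(f_1,f_3): lcm = x_1^{2}x_2. S = \tfrac{15}{2}x_1^{2} - x_1x_2 + 12x_1 + \tfrac{9}{2}.
  leading term x_1^{2}: subtract (\tfrac{60}{67}x_1)·h_5 from \tfrac{15}{2}x_1^{2} - x_1x_2 + 12x_1 + \tfrac{9}{2} → -\tfrac{45}{268}x_1x_2^{2} + \tfrac{38}{67}x_1x_2 + \tfrac{9}{2}x_1 + \tfrac{9}{2}
  leading term x_1x_2^{2}: subtract (-\tfrac{135}{536}x_2)·f_3 from -\tfrac{45}{268}x_1x_2^{2} + \tfrac{38}{67}x_1x_2 + \tfrac{9}{2}x_1 + \tfrac{9}{2} → -\tfrac{371}{536}x_1x_2 + \tfrac{9}{2}x_1 + \tfrac{135}{536}x_2^{2} - \tfrac{675}{536}x_2 + \tfrac{9}{2}
  leading term x_1x_2: subtract (-\tfrac{1113}{1072})·f_3 from -\tfrac{371}{536}x_1x_2 + \tfrac{9}{2}x_1 + \tfrac{135}{536}x_2^{2} - \tfrac{675}{536}x_2 + \tfrac{9}{2} → -\tfrac{741}{1072}x_1 + \tfrac{135}{536}x_2^{2} - \tfrac{237}{1072}x_2 - \tfrac{741}{1072}
  leading term x_1: subtract (-\tfrac{741}{8978})·h_5 from -\tfrac{741}{1072}x_1 + \tfrac{135}{536}x_2^{2} - \tfrac{237}{1072}x_2 - \tfrac{741}{1072} → \tfrac{38403}{143648}x_2^{2} - \tfrac{26253}{71824}x_2
  leading term x_2^{2}: no divisor's leading term divides it; move \tfrac{38403}{143648}x_2^{2} to the remainder.
  leading term x_2: no divisor's leading term divides it; move -\tfrac{26253}{71824}x_2 to the remainder.
  remainder \tfrac{38403}{143648}x_2^{2} - \tfrac{26253}{71824}x_2 ≠ 0; add h_6 = \tfrac{38403}{143648}x_2^{2} - \tfrac{26253}{71824}x_2 to the basis.

S(f_1,f_4): lcm = x_1^{2}x_2^{2}. S = -\tfrac{5}{3}x_1^{2}x_2 + \tfrac{2}{3}x_1^{2} + \tfrac{1}{2}x_1x_2^{2} + \tfrac{47}{6}x_1x_2 + \tfrac{2}{3}x_1 + \tfrac{9}{2}x_2.
  leading term x_1^{2}x_2: subtract (\tfrac{5}{6})·f_1 from -\tfrac{5}{3}x_1^{2}x_2 + \tfrac{2}{3}x_1^{2} + \tfrac{1}{2}x_1x_2^{2} + \tfrac{47}{6}x_1x_2 + \tfrac{2}{3}x_1 + \tfrac{9}{2}x_2 → \tfrac{2}{3}x_1^{2} + \tfrac{1}{2}x_1x_2^{2} + \tfrac{26}{3}x_1x_2 + \tfrac{49}{6}x_1 + \tfrac{9}{2}x_2 + \tfrac{15}{2}
  leading term x_1^{2}: subtract (\tfrac{16}{201}x_1)·h_5 from \tfrac{2}{3}x_1^{2} + \tfrac{1}{2}x_1x_2^{2} + \tfrac{26}{3}x_1x_2 + \tfrac{49}{6}x_1 + \tfrac{9}{2}x_2 + \tfrac{15}{2} → \tfrac{65}{134}x_1x_2^{2} + \tfrac{590}{67}x_1x_2 + \tfrac{15}{2}x_1 + \tfrac{9}{2}x_2 + \tfrac{15}{2}
  leading term x_1x_2^{2}: subtract (\tfrac{195}{268}x_2)·f_3 from \tfrac{65}{134}x_1x_2^{2} + \tfrac{590}{67}x_1x_2 + \tfrac{15}{2}x_1 + \tfrac{9}{2}x_2 + \tfrac{15}{2} → \tfrac{3335}{268}x_1x_2 + \tfrac{15}{2}x_1 - \tfrac{195}{268}x_2^{2} + \tfrac{2181}{268}x_2 + \tfrac{15}{2}
  leading term x_1x_2: subtract (\tfrac{10005}{536})·f_3 from \tfrac{3335}{268}x_1x_2 + \tfrac{15}{2}x_1 - \tfrac{195}{268}x_2^{2} + \tfrac{2181}{268}x_2 + \tfrac{15}{2} → \tfrac{54045}{536}x_1 - \tfrac{195}{268}x_2^{2} - \tfrac{5643}{536}x_2 + \tfrac{54045}{536}
  leading term x_1: subtract (\tfrac{54045}{4489})·h_5 from \tfrac{54045}{536}x_1 - \tfrac{195}{268}x_2^{2} - \tfrac{5643}{536}x_2 + \tfrac{54045}{536} → -\tfrac{214395}{71824}x_2^{2} + \tfrac{378549}{35912}x_2
  leading term x_2^{2}: subtract (-\tfrac{142930}{12801})·h_6 from -\tfrac{214395}{71824}x_2^{2} + \tfrac{378549}{35912}x_2 → \tfrac{27564}{4267}x_2
  leading term x_2: no divisor's leading term divides it; move \tfrac{27564}{4267}x_2 to the remainder.
  remainder \tfrac{27564}{4267}x_2 ≠ 0; add h_7 = \tfrac{27564}{4267}x_2 to the basis.

The other S-polynomials (S(f_2,f_3), S(f_2,f_4), S(f_3,f_4), S(f_1,h_5), S(f_2,h_5), S(f_3,h_5), S(f_4,h_5), S(f_1,h_6), S(f_2,h_6), S(f_3,h_6), S(f_4,h_6), S(h_5,h_6), S(f_1,h_7), S(f_2,h_7), S(f_3,h_7), S(f_4,h_7), S(h_5,h_7), S(h_6,h_7)) all reduce to 0 modulo the current basis, so we have a Gröbner basis.
Inter-reduce: drop elements whose leading term is divisible by another's, tail-reduce, and make monic.
Reduced Gröbner basis: {x_1 + 1, x_2}.
Label its elements g_1 = x_1 + 1, g_2 = x_2.

Reduce p = \tfrac{7}{4}x_1^{2} - \tfrac{7}{4} modulo G:
  leading term x_1^{2}: subtract (\tfrac{7}{4}x_1)·g_1 from \tfrac{7}{4}x_1^{2} - \tfrac{7}{4} → -\tfrac{7}{4}x_1 - \tfrac{7}{4}
  leading term x_1: subtract (-\tfrac{7}{4})·g_1 from -\tfrac{7}{4}x_1 - \tfrac{7}{4} → 0
  normal form = 0.
Since the normal form is 0, p ∈ I.

\tfrac{7}{4}x_1^{2} - \tfrac{7}{4} lies in I (it reduces to 0).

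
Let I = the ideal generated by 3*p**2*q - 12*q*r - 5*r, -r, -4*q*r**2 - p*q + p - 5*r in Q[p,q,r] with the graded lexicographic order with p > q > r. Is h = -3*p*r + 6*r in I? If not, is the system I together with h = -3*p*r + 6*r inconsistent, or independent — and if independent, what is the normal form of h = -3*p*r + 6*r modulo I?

First compute the reduced Gröbner basis of I by Buchberger's algorithm.
f_1 = 3*p**2*q - 12*q*r - 5*r, LT = p**2*q.
f_2 = -r, LT = r.
f_3 = -4*q*r**2 - p*q + p - 5*r, LT = q*r**2.

S(f_1,f_3): lcm = p**2*q*r**2. S = -1/4*p**3*q - 4*q*r**3 + 1/4*p**3 - 5/4*p**2*r - 5/3*r**3.
  reduce S modulo (f_1, f_2, f_3):
  remainder 1/4*p**3 ≠ 0; add k_4 = 1/4*p**3 to the basis.

S(f_2,f_3): lcm = q*r**2. S = -1/4*p*q + 1/4*p - 5/4*r.
  reduce S modulo (f_1, f_2, f_3, k_4):
  remainder -1/4*p*q + 1/4*p ≠ 0; add k_5 = -1/4*p*q + 1/4*p to the basis.

S(f_1,k_5): lcm = p**2*q. S = p**2 - 4*q*r - 5/3*r.
  reduce S modulo (f_1, f_2, f_3, k_4, k_5):
  remainder p**2 ≠ 0; add k_6 = p**2 to the basis.

The other S-polynomials (S(f_1,f_2), S(f_1,k_4), S(f_2,k_4), S(f_3,k_4), S(f_2,k_5), S(f_3,k_5), S(k_4,k_5), S(f_1,k_6), S(f_2,k_6), S(f_3,k_6), S(k_4,k_6), S(k_5,k_6)) all reduce to 0 modulo the current basis, so we have a Gröbner basis.
Inter-reduce: drop elements whose leading term is divisible by another's, tail-reduce, and make monic.
Reduced Gröbner basis: {p**2, p*q - p, r}.
Label its elements g_1 = p**2, g_2 = p*q - p, g_3 = r.

Reduce h = -3*p*r + 6*r modulo G:
  leading term p*r: subtract (-3*p)·g_3 from -3*p*r + 6*r → 6*r
  leading term r: subtract (6)·g_3 from 6*r → 0
  normal form = 0.
Since the normal form is 0, h ∈ I.

-3*p*r + 6*r lies in I (it reduces to 0).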